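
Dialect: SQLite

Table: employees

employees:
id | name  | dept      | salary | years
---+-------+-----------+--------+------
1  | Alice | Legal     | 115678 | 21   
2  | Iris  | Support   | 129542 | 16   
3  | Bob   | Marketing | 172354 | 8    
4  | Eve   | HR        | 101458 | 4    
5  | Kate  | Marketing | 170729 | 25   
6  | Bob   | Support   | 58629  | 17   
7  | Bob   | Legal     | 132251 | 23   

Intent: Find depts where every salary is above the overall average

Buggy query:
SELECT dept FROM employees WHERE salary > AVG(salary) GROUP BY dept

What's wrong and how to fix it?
Bug: AVG() is an aggregate; it can't sit directly in WHERE

Fix: Compute the overall average in a scalar subquery and compare each group's MIN against it in HAVING

Corrected query:
SELECT dept FROM employees GROUP BY dept HAVING MIN(salary) > (SELECT AVG(salary) FROM employees)

Result:
dept     
---------
Marketing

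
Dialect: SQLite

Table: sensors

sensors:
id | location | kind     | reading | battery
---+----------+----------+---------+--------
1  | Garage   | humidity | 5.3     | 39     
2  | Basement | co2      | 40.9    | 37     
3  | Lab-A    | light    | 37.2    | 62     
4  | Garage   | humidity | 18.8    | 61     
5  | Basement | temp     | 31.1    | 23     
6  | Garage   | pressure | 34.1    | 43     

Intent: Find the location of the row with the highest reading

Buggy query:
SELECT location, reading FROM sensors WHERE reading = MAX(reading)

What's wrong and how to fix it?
Bug: WHERE is evaluated per row; an aggregate over the whole table isn't defined there

Fix: Use a subquery: WHERE reading = (SELECT MAX(reading) FROM sensors)

Corrected query:
SELECT location, reading FROM sensors WHERE reading = (SELECT MAX(reading) FROM sensors)

Result:
location | reading
---------+--------
Basement | 40.9   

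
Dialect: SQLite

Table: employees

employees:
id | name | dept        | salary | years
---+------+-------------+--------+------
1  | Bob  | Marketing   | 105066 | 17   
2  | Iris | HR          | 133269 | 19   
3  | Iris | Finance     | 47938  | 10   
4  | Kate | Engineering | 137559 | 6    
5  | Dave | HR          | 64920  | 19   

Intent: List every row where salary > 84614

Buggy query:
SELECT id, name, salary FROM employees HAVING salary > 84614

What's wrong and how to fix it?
Bug: This is a non-aggregate query (no GROUP BY, no aggregates), so in SQLite the HAVING clause is invalid here; a row-level condition belongs in WHERE

Fix: Replace HAVING with WHERE since the condition applies to individual rows

Corrected query:
SELECT id, name, salary FROM employees WHERE salary > 84614

Result:
id | name | salary
---+------+-------
1  | Bob  | 105066
2  | Iris | 133269
4  | Kate | 137559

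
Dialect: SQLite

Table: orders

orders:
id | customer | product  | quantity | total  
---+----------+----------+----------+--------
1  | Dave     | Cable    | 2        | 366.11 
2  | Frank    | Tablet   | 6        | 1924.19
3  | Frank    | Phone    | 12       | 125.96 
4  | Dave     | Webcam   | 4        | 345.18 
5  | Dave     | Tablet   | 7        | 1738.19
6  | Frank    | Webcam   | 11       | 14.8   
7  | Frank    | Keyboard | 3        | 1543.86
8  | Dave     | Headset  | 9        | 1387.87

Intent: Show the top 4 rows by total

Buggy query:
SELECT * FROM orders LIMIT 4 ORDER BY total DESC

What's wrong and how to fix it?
Bug: ORDER BY cannot follow LIMIT; LIMIT is the final clause

Fix: Sort with ORDER BY, then apply LIMIT

Corrected query:
SELECT * FROM orders ORDER BY total DESC LIMIT 4

Result:
id | customer | product  | quantity | total  
---+----------+----------+----------+--------
2  | Frank    | Tablet   | 6        | 1924.19
5  | Dave     | Tablet   | 7        | 1738.19
7  | Frank    | Keyboard | 3        | 1543.86
8  | Dave     | Headset  | 9        | 1387.87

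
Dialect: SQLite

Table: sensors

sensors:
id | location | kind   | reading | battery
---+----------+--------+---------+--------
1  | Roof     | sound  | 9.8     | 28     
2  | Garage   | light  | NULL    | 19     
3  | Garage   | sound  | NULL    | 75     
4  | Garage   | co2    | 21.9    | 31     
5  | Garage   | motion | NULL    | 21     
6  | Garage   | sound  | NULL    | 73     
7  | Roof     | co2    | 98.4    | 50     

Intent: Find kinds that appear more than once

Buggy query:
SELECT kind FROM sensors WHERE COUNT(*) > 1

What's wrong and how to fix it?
Bug: WHERE can't reference COUNT(*); aggregates are computed after WHERE

Fix: Group first, then use HAVING for the count condition

Corrected query:
SELECT kind FROM sensors GROUP BY kind HAVING COUNT(*) > 1

Result:
kind 
-----
co2  
sound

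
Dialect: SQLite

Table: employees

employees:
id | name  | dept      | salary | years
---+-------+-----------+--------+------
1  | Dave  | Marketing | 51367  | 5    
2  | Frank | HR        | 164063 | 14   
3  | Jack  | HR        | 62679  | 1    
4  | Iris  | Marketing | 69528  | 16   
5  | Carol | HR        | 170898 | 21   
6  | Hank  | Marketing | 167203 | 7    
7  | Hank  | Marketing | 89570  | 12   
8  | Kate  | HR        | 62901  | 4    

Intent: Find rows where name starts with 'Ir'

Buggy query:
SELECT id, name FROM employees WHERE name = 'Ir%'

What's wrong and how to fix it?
Bug: '=' compares the literal string including the % character; pattern matching needs LIKE

Fix: Replace '=' with LIKE so 'Ir%' is treated as a pattern

Corrected query:
SELECT id, name FROM employees WHERE name LIKE 'Ir%'

Result:
id | name
---+-----
4  | Iris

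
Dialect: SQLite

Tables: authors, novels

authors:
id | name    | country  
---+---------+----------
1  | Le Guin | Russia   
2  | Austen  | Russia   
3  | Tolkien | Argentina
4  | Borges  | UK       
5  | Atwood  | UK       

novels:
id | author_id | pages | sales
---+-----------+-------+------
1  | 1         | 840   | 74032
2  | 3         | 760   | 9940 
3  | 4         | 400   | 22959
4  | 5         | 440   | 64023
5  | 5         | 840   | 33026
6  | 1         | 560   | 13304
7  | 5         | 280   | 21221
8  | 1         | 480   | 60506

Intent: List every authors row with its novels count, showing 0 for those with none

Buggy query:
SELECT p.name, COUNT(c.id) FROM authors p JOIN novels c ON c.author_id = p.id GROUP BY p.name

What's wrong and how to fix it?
Bug: An inner join excludes parents with zero children

Fix: Use LEFT JOIN so parents without children still appear (COUNT(c.id) gives 0)

Corrected query:
SELECT p.name, COUNT(c.id) FROM authors p LEFT JOIN novels c ON c.author_id = p.id GROUP BY p.name

Result:
name    | COUNT(c.id)
--------+------------
Atwood  | 3          
Austen  | 0          
Borges  | 1          
Le Guin | 3          
Tolkien | 1          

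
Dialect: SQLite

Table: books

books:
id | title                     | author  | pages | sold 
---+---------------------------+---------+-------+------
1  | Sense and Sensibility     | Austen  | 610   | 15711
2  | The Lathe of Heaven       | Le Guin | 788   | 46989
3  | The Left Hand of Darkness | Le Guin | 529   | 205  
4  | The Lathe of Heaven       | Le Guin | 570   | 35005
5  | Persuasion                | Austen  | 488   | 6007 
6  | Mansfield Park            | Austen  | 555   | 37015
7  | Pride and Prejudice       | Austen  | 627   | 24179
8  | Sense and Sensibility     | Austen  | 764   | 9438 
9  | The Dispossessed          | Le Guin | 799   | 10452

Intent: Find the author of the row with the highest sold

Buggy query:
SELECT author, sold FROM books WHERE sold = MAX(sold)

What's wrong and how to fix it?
Bug: WHERE is evaluated per row; an aggregate over the whole table isn't defined there

Fix: Use a subquery: WHERE sold = (SELECT MAX(sold) FROM books)

Corrected query:
SELECT author, sold FROM books WHERE sold = (SELECT MAX(sold) FROM books)

Result:
author  | sold 
--------+------
Le Guin | 46989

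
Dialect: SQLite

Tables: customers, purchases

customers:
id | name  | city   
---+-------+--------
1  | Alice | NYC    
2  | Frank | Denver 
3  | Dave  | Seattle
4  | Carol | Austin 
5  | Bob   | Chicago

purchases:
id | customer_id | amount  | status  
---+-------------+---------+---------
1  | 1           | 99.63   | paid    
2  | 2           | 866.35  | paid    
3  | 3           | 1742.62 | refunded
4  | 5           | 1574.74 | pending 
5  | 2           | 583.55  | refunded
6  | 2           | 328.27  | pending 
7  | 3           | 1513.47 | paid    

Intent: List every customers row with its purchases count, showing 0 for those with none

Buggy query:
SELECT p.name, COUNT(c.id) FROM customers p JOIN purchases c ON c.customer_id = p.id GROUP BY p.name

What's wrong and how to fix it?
Bug: An inner join excludes parents with zero children

Fix: Switch to LEFT JOIN to retain unmatched parent rows

Corrected query:
SELECT p.name, COUNT(c.id) FROM customers p LEFT JOIN purchases c ON c.customer_id = p.id GROUP BY p.name

Result:
name  | COUNT(c.id)
------+------------
Alice | 1          
Bob   | 1          
Carol | 0          
Dave  | 2          
Frank | 3          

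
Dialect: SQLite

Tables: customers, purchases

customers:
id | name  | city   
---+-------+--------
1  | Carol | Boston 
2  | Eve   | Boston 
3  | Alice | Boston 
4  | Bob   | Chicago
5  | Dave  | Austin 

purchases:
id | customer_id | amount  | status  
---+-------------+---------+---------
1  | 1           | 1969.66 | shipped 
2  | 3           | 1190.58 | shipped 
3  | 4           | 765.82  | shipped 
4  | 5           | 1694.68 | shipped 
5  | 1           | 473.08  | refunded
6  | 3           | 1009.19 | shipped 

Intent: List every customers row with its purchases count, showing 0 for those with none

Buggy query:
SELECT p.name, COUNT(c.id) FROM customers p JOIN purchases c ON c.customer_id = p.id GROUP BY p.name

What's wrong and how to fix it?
Bug: INNER JOIN drops customers rows that have no matching purchases rows

Fix: Switch to LEFT JOIN to retain unmatched parent rows

Corrected query:
SELECT p.name, COUNT(c.id) FROM customers p LEFT JOIN purchases c ON c.customer_id = p.id GROUP BY p.name

Result:
name  | COUNT(c.id)
------+------------
Alice | 2          
Bob   | 1          
Carol | 2          
Dave  | 1          
Eve   | 0          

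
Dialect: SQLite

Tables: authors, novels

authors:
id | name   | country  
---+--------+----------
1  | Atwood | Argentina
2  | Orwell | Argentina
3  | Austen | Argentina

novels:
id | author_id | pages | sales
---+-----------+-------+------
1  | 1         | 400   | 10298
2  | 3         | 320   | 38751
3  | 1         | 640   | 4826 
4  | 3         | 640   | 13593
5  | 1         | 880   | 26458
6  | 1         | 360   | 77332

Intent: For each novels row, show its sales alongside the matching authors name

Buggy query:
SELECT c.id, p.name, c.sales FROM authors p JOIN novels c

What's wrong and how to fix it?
Bug: Missing join condition: each novels row is matched to all authors rows instead of just its own

Fix: Specify the join condition linking the foreign key to the parent id

Corrected query:
SELECT c.id, p.name, c.sales FROM authors p JOIN novels c ON c.author_id = p.id

Result:
id | name   | sales
---+--------+------
1  | Atwood | 10298
2  | Austen | 38751
3  | Atwood | 4826 
4  | Austen | 13593
5  | Atwood | 26458
6  | Atwood | 77332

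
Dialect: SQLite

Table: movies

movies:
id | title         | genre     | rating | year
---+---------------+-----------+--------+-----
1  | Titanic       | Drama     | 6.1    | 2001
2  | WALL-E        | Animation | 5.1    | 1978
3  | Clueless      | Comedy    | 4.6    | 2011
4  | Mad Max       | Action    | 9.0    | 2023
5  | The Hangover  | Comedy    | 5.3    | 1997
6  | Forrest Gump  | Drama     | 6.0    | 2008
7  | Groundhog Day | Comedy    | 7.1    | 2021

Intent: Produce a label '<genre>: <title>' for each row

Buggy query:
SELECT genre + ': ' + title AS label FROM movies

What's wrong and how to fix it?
Bug: SQLite uses || for string concatenation; + coerces text to numbers (yielding 0)

Fix: Use the || operator for string concatenation

Corrected query:
SELECT genre || ': ' || title AS label FROM movies

Result:
label                
---------------------
Drama: Titanic       
Animation: WALL-E    
Comedy: Clueless     
Action: Mad Max      
Comedy: The Hangover 
Drama: Forrest Gump  
Comedy: Groundhog Day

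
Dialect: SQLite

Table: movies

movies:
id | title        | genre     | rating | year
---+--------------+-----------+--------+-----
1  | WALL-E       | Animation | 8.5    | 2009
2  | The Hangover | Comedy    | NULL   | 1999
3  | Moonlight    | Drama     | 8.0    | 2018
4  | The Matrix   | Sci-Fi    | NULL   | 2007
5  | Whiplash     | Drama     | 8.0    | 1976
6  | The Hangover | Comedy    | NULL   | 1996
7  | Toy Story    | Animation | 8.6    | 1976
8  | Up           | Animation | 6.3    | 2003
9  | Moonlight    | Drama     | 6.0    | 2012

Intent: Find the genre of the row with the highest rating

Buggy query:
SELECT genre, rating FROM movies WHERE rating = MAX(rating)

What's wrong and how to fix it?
Bug: MAX(rating) is an aggregate and cannot be used directly in WHERE

Fix: Wrap MAX in a scalar subquery so WHERE compares against a single value

Corrected query:
SELECT genre, rating FROM movies WHERE rating = (SELECT MAX(rating) FROM movies)

Result:
genre     | rating
----------+-------
Animation | 8.6   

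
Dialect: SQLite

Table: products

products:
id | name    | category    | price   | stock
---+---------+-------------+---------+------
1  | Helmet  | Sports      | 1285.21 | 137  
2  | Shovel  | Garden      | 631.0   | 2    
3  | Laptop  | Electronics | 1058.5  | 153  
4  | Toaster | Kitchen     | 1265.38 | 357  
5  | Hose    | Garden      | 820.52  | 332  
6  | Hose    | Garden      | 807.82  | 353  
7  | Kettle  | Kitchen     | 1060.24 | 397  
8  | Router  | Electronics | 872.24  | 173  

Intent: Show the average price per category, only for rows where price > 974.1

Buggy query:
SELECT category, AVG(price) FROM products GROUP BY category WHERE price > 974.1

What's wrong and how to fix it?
Bug: Row-level WHERE must come before GROUP BY in the clause order

Fix: Place WHERE between FROM and GROUP BY

Corrected query:
SELECT category, AVG(price) FROM products WHERE price > 974.1 GROUP BY category

Result:
category    | AVG(price)
------------+-----------
Electronics | 1058.5    
Kitchen     | 1162.81   
Sports      | 1285.21   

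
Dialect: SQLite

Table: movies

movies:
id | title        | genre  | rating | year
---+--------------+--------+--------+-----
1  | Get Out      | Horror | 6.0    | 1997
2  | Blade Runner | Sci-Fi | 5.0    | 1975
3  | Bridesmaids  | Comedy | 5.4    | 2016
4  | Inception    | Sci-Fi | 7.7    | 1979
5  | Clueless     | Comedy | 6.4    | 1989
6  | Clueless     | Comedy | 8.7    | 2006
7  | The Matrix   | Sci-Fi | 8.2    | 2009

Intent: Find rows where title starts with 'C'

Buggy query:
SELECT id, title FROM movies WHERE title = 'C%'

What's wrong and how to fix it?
Bug: '=' compares the literal string including the % character; pattern matching needs LIKE

Fix: Use LIKE for wildcard pattern matching

Corrected query:
SELECT id, title FROM movies WHERE title LIKE 'C%'

Result:
id | title   
---+---------
5  | Clueless
6  | Clueless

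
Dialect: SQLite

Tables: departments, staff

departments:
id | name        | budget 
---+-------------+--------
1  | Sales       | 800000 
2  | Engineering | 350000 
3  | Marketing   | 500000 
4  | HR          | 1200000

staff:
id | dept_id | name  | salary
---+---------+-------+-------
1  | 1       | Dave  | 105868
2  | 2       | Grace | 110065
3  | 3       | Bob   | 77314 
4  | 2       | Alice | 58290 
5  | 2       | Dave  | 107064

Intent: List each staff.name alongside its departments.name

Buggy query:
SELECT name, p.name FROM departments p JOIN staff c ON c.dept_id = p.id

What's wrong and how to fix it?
Bug: Both tables have a 'name' column; the unqualified reference is ambiguous

Fix: Qualify the column with its table alias (c.name)

Corrected query:
SELECT c.name, p.name FROM departments p JOIN staff c ON c.dept_id = p.id

Result:
name  | name       
------+------------
Dave  | Sales      
Grace | Engineering
Bob   | Marketing  
Alice | Engineering
Dave  | Engineering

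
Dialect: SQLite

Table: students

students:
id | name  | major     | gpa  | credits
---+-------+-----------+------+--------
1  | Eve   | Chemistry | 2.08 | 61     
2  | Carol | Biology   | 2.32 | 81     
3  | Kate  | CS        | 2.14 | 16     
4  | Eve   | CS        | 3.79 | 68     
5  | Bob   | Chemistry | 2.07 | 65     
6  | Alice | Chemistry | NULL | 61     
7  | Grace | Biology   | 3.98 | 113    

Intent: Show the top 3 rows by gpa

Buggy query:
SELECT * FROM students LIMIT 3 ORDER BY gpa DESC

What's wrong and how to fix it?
Bug: LIMIT must come after ORDER BY

Fix: Sort with ORDER BY, then apply LIMIT

Corrected query:
SELECT * FROM students ORDER BY gpa DESC LIMIT 3

Result:
id | name  | major   | gpa  | credits
---+-------+---------+------+--------
7  | Grace | Biology | 3.98 | 113    
4  | Eve   | CS      | 3.79 | 68     
2  | Carol | Biology | 2.32 | 81     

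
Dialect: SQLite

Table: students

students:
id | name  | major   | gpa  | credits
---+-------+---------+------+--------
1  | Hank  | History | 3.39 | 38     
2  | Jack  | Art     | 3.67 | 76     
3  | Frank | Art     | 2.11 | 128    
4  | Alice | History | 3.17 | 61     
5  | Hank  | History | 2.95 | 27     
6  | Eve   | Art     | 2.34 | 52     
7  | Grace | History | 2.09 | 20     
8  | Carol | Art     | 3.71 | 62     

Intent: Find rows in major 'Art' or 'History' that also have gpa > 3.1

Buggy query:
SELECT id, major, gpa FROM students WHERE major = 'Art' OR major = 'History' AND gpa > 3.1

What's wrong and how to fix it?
Bug: Without parentheses, AND is evaluated before OR, so the gpa filter only applies to the 'History' branch

Fix: Group the OR with parentheses (or use IN), then AND the threshold

Corrected query:
SELECT id, major, gpa FROM students WHERE (major = 'Art' OR major = 'History') AND gpa > 3.1

Result:
id | major   | gpa 
---+---------+-----
1  | History | 3.39
2  | Art     | 3.67
4  | History | 3.17
8  | Art     | 3.71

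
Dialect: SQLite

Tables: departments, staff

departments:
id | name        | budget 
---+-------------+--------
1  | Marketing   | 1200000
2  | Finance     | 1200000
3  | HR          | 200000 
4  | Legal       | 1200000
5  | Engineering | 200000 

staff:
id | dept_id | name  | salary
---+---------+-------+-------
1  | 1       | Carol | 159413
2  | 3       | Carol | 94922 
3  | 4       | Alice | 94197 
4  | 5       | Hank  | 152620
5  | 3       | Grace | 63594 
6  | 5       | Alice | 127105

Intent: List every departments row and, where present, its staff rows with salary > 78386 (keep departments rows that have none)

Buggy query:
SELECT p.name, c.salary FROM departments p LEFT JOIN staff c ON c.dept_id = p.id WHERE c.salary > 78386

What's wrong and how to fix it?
Bug: Filtering c.salary in WHERE discards the NULL rows produced by LEFT JOIN, turning it into an inner join

Fix: Put 'c.salary > 78386' in the JOIN's ON clause instead of WHERE

Corrected query:
SELECT p.name, c.salary FROM departments p LEFT JOIN staff c ON c.dept_id = p.id AND c.salary > 78386

Result:
name        | salary
------------+-------
Marketing   | 159413
Finance     | NULL  
HR          | 94922 
Legal       | 94197 
Engineering | 127105
Engineering | 152620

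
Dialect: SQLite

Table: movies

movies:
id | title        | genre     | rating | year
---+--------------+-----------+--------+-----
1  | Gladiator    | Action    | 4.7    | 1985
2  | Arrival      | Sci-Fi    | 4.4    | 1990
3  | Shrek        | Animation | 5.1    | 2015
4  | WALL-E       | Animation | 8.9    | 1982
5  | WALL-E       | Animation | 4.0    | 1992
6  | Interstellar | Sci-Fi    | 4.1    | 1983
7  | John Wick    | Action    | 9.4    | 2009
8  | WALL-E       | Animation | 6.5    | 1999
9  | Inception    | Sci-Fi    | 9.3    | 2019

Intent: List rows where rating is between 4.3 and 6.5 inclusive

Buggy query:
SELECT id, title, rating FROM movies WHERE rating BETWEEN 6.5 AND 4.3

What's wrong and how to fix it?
Bug: The bounds are reversed; BETWEEN a AND b requires a <= b to match anything

Fix: Write BETWEEN 4.3 AND 6.5

Corrected query:
SELECT id, title, rating FROM movies WHERE rating BETWEEN 4.3 AND 6.5

Result:
id | title     | rating
---+-----------+-------
1  | Gladiator | 4.7   
2  | Arrival   | 4.4   
3  | Shrek     | 5.1   
8  | WALL-E    | 6.5   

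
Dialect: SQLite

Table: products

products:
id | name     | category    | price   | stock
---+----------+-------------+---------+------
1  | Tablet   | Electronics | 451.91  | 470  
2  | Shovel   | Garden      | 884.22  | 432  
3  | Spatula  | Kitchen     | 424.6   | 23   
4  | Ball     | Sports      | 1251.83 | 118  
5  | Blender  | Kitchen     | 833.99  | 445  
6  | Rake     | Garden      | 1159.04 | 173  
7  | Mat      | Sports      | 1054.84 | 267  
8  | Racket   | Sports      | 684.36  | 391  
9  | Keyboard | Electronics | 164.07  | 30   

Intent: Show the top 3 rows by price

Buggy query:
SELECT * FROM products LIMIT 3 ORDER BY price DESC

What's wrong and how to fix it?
Bug: LIMIT must come after ORDER BY

Fix: Swap the clauses: ORDER BY first, then LIMIT

Corrected query:
SELECT * FROM products ORDER BY price DESC LIMIT 3

Result:
id | name | category | price   | stock
---+------+----------+---------+------
4  | Ball | Sports   | 1251.83 | 118  
6  | Rake | Garden   | 1159.04 | 173  
7  | Mat  | Sports   | 1054.84 | 267  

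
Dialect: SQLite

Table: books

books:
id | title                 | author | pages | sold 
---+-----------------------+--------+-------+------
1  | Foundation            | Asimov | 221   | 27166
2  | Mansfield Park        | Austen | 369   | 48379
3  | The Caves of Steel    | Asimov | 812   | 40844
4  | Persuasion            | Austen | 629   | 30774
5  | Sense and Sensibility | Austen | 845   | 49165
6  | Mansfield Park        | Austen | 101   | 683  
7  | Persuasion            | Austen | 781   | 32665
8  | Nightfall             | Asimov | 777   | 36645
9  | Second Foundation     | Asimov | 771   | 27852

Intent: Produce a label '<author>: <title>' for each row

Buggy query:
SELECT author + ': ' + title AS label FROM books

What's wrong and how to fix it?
Bug: SQLite uses || for string concatenation; + coerces text to numbers (yielding 0)

Fix: Replace + with || to concatenate text

Corrected query:
SELECT author || ': ' || title AS label FROM books

Result:
label                        
-----------------------------
Asimov: Foundation           
Austen: Mansfield Park       
Asimov: The Caves of Steel   
Austen: Persuasion           
Austen: Sense and Sensibility
Austen: Mansfield Park       
Austen: Persuasion           
Asimov: Nightfall            
Asimov: Second Foundation    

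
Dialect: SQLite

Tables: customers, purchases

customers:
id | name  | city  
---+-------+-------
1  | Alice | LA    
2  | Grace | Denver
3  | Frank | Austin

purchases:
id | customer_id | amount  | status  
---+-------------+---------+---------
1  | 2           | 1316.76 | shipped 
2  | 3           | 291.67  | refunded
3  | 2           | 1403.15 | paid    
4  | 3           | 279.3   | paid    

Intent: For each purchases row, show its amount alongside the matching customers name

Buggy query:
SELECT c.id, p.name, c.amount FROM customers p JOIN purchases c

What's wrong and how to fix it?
Bug: JOIN with no ON clause produces a cartesian product; every purchases row pairs with every customers row

Fix: Add ON c.customer_id = p.id to the JOIN

Corrected query:
SELECT c.id, p.name, c.amount FROM customers p JOIN purchases c ON c.customer_id = p.id

Result:
id | name  | amount 
---+-------+--------
1  | Grace | 1316.76
2  | Frank | 291.67 
3  | Grace | 1403.15
4  | Frank | 279.3  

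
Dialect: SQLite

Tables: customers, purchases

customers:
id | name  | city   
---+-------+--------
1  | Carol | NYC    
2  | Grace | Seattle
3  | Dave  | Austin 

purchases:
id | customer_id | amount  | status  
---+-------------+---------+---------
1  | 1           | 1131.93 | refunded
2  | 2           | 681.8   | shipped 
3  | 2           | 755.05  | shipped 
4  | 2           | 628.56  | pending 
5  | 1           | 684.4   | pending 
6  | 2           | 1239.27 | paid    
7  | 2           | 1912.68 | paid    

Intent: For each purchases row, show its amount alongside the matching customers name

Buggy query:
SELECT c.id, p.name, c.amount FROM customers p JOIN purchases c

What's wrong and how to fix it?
Bug: JOIN with no ON clause produces a cartesian product; every purchases row pairs with every customers row

Fix: Specify the join condition linking the foreign key to the parent id

Corrected query:
SELECT c.id, p.name, c.amount FROM customers p JOIN purchases c ON c.customer_id = p.id

Result:
id | name  | amount 
---+-------+--------
1  | Carol | 1131.93
2  | Grace | 681.8  
3  | Grace | 755.05 
4  | Grace | 628.56 
5  | Carol | 684.4  
6  | Grace | 1239.27
7  | Grace | 1912.68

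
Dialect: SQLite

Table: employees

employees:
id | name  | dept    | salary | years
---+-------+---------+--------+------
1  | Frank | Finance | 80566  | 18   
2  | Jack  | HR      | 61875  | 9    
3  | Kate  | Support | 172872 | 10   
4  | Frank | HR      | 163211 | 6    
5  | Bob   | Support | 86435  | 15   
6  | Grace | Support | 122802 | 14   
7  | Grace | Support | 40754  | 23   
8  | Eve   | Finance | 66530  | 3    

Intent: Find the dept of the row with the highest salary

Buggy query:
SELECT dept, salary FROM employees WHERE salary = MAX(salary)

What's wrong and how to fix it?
Bug: WHERE is evaluated per row; an aggregate over the whole table isn't defined there

Fix: Wrap MAX in a scalar subquery so WHERE compares against a single value

Corrected query:
SELECT dept, salary FROM employees WHERE salary = (SELECT MAX(salary) FROM employees)

Result:
dept    | salary
--------+-------
Support | 172872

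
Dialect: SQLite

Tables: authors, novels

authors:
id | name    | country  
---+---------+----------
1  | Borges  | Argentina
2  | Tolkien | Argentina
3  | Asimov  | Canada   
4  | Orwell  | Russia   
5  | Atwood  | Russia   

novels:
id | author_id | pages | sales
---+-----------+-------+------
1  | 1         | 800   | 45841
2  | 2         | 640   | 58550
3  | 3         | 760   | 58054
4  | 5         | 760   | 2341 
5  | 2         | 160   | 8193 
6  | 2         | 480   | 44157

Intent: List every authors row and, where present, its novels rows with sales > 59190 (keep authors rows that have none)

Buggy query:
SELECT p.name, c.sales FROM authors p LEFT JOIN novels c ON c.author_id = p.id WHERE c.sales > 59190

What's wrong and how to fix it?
Bug: A WHERE condition on the right-hand table after LEFT JOIN drops unmatched parents

Fix: Put 'c.sales > 59190' in the JOIN's ON clause instead of WHERE

Corrected query:
SELECT p.name, c.sales FROM authors p LEFT JOIN novels c ON c.author_id = p.id AND c.sales > 59190

Result:
name    | sales
--------+------
Borges  | NULL 
Tolkien | NULL 
Asimov  | NULL 
Orwell  | NULL 
Atwood  | NULL 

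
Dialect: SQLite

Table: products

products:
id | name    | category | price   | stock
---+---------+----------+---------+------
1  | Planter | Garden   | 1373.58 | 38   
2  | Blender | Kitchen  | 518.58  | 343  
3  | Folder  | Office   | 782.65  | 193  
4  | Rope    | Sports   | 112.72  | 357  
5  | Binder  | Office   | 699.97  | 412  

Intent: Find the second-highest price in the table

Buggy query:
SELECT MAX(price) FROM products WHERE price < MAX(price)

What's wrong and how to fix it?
Bug: MAX(price) on the right of the comparison is an aggregate-in-WHERE error

Fix: Put the inner MAX in a scalar subquery

Corrected query:
SELECT MAX(price) FROM products WHERE price < (SELECT MAX(price) FROM products)

Result:
MAX(price)
----------
782.65    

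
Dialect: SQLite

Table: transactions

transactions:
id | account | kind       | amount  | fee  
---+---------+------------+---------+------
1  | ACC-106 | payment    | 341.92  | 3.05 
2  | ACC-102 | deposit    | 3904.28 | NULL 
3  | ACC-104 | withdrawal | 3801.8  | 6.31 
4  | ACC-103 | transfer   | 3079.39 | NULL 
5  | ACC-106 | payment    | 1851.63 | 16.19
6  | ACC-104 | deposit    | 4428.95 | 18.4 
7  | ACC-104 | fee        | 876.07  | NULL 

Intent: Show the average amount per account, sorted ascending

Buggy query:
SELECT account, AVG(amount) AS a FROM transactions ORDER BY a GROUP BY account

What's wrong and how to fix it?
Bug: GROUP BY must precede ORDER BY

Fix: Reorder: SELECT … FROM … GROUP BY … ORDER BY …

Corrected query:
SELECT account, AVG(amount) AS a FROM transactions GROUP BY account ORDER BY a

Result:
account | a          
--------+------------
ACC-106 | 1096.775   
ACC-104 | 3035.606667
ACC-103 | 3079.39    
ACC-102 | 3904.28    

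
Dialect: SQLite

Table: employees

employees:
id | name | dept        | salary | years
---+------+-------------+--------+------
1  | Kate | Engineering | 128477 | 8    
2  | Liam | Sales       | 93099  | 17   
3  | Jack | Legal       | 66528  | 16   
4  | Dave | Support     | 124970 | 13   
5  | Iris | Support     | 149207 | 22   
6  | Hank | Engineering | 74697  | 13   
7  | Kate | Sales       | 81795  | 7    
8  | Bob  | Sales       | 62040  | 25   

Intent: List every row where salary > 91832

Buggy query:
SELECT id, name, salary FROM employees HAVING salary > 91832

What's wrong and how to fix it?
Bug: This is a non-aggregate query (no GROUP BY, no aggregates), so in SQLite the HAVING clause is invalid here; a row-level condition belongs in WHERE

Fix: Replace HAVING with WHERE since the condition applies to individual rows

Corrected query:
SELECT id, name, salary FROM employees WHERE salary > 91832

Result:
id | name | salary
---+------+-------
1  | Kate | 128477
2  | Liam | 93099 
4  | Dave | 124970
5  | Iris | 149207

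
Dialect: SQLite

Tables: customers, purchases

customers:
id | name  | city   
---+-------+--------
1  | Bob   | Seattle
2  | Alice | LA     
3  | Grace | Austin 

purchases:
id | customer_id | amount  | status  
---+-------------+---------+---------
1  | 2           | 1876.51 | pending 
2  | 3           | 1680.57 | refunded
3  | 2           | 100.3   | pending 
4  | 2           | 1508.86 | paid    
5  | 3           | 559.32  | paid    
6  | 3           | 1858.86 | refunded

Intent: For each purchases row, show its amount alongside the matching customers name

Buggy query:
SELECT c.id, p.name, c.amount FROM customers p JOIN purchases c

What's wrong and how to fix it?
Bug: Missing join condition: each purchases row is matched to all customers rows instead of just its own

Fix: Specify the join condition linking the foreign key to the parent id

Corrected query:
SELECT c.id, p.name, c.amount FROM customers p JOIN purchases c ON c.customer_id = p.id

Result:
id | name  | amount 
---+-------+--------
1  | Alice | 1876.51
2  | Grace | 1680.57
3  | Alice | 100.3  
4  | Alice | 1508.86
5  | Grace | 559.32 
6  | Grace | 1858.86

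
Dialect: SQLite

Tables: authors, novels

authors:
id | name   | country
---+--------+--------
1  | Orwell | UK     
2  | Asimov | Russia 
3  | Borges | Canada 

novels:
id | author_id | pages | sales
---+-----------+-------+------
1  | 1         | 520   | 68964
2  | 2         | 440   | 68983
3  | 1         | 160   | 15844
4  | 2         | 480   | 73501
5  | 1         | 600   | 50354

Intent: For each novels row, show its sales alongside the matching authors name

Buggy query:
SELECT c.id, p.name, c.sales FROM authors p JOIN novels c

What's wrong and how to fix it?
Bug: JOIN with no ON clause produces a cartesian product; every novels row pairs with every authors row

Fix: Specify the join condition linking the foreign key to the parent id

Corrected query:
SELECT c.id, p.name, c.sales FROM authors p JOIN novels c ON c.author_id = p.id

Result:
id | name   | sales
---+--------+------
1  | Orwell | 68964
2  | Asimov | 68983
3  | Orwell | 15844
4  | Asimov | 73501
5  | Orwell | 50354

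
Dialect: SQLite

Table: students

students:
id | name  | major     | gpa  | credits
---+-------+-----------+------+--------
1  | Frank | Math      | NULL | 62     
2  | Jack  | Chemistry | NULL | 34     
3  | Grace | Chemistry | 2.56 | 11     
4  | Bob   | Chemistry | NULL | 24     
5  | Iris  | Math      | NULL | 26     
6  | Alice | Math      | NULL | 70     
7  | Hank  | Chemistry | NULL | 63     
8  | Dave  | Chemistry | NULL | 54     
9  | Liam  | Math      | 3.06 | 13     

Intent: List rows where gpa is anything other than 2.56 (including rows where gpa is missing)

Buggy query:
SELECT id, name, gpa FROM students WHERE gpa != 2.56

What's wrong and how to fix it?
Bug: Inequality against NULL is unknown, not true; rows with NULL are dropped

Fix: Add an explicit OR gpa IS NULL to include the missing-value rows

Corrected query:
SELECT id, name, gpa FROM students WHERE gpa != 2.56 OR gpa IS NULL

Result:
id | name  | gpa 
---+-------+-----
1  | Frank | NULL
2  | Jack  | NULL
4  | Bob   | NULL
5  | Iris  | NULL
6  | Alice | NULL
7  | Hank  | NULL
8  | Dave  | NULL
9  | Liam  | 3.06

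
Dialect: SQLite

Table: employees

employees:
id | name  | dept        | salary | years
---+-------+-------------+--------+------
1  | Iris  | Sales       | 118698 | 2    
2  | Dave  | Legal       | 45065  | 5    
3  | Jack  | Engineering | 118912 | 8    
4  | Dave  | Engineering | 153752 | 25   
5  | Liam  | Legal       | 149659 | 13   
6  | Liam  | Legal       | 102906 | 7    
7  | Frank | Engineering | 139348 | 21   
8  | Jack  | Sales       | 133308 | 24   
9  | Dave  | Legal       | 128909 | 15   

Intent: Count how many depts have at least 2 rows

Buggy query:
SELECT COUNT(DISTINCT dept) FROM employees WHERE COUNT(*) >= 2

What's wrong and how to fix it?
Bug: COUNT(*) cannot appear in WHERE; the per-group count doesn't exist yet

Fix: Group first with HAVING COUNT(*) >= 2, then COUNT the resulting groups

Corrected query:
SELECT COUNT(*) FROM (SELECT dept FROM employees GROUP BY dept HAVING COUNT(*) >= 2)

Result:
COUNT(*)
--------
3       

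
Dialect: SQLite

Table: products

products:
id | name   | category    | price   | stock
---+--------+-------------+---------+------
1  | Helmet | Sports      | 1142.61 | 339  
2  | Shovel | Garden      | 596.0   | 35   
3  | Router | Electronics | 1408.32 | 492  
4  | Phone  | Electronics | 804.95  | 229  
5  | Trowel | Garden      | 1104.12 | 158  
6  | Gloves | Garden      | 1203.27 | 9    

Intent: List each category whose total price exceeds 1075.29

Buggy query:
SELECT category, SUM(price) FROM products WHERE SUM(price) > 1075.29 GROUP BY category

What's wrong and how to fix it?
Bug: SUM(price) is an aggregate, but WHERE filters rows before aggregation

Fix: Use HAVING (which filters groups after aggregation) instead of WHERE

Corrected query:
SELECT category, SUM(price) FROM products GROUP BY category HAVING SUM(price) > 1075.29

Result:
category    | SUM(price)
------------+-----------
Electronics | 2213.27   
Garden      | 2903.39   
Sports      | 1142.61   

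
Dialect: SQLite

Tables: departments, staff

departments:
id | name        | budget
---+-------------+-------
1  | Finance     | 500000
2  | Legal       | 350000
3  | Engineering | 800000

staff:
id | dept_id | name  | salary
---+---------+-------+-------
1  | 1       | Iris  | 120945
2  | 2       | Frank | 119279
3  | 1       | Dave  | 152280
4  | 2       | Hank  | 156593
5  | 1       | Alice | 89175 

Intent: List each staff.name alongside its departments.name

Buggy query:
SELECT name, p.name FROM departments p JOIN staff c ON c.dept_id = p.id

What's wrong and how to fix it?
Bug: Both tables have a 'name' column; the unqualified reference is ambiguous

Fix: Qualify the column with its table alias (c.name)

Corrected query:
SELECT c.name, p.name FROM departments p JOIN staff c ON c.dept_id = p.id

Result:
name  | name   
------+--------
Iris  | Finance
Frank | Legal  
Dave  | Finance
Hank  | Legal  
Alice | Finance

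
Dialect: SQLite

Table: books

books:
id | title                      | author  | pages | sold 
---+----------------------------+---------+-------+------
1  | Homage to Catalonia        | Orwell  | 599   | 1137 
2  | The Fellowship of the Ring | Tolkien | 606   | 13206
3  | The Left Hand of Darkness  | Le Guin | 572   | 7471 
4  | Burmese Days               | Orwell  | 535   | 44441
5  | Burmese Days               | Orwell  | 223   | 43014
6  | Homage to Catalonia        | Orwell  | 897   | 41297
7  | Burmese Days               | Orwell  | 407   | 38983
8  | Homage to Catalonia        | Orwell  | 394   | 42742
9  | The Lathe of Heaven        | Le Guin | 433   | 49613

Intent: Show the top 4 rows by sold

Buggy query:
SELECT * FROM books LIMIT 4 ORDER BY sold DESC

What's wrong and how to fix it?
Bug: LIMIT must come after ORDER BY

Fix: Swap the clauses: ORDER BY first, then LIMIT

Corrected query:
SELECT * FROM books ORDER BY sold DESC LIMIT 4

Result:
id | title               | author  | pages | sold 
---+---------------------+---------+-------+------
9  | The Lathe of Heaven | Le Guin | 433   | 49613
4  | Burmese Days        | Orwell  | 535   | 44441
5  | Burmese Days        | Orwell  | 223   | 43014
8  | Homage to Catalonia | Orwell  | 394   | 42742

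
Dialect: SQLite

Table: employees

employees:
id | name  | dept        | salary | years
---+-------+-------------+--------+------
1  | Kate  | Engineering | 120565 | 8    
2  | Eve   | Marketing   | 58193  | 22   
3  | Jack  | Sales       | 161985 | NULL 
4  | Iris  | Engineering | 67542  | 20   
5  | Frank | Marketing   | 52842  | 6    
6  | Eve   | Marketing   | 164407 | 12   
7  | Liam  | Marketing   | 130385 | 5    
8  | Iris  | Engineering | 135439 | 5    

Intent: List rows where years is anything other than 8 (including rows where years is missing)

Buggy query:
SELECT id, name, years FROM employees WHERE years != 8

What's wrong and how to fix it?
Bug: 'years != 8' is unknown when years is NULL, so NULL rows are silently excluded

Fix: Add an explicit OR years IS NULL to include the missing-value rows

Corrected query:
SELECT id, name, years FROM employees WHERE years != 8 OR years IS NULL

Result:
id | name  | years
---+-------+------
2  | Eve   | 22   
3  | Jack  | NULL 
4  | Iris  | 20   
5  | Frank | 6    
6  | Eve   | 12   
7  | Liam  | 5    
8  | Iris  | 5    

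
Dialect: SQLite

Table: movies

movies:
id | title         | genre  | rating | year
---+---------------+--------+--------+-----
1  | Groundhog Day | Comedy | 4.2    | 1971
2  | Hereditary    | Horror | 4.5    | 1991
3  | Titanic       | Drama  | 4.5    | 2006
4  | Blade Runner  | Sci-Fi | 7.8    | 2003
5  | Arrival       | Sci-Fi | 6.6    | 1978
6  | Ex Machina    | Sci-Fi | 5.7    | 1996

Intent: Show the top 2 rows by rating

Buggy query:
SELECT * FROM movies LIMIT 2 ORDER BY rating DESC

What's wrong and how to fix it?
Bug: ORDER BY cannot follow LIMIT; LIMIT is the final clause

Fix: Swap the clauses: ORDER BY first, then LIMIT

Corrected query:
SELECT * FROM movies ORDER BY rating DESC LIMIT 2

Result:
id | title        | genre  | rating | year
---+--------------+--------+--------+-----
4  | Blade Runner | Sci-Fi | 7.8    | 2003
5  | Arrival      | Sci-Fi | 6.6    | 1978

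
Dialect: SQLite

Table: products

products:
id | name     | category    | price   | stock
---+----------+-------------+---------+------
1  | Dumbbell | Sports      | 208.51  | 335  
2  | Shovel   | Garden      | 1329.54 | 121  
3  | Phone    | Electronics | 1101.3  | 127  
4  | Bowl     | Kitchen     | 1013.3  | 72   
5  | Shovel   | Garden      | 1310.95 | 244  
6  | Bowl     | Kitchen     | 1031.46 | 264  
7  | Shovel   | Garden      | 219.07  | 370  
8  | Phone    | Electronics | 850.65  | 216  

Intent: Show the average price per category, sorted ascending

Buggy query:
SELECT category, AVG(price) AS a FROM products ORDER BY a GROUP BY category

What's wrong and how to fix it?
Bug: GROUP BY must precede ORDER BY

Fix: Reorder: SELECT … FROM … GROUP BY … ORDER BY …

Corrected query:
SELECT category, AVG(price) AS a FROM products GROUP BY category ORDER BY a

Result:
category    | a         
------------+-----------
Sports      | 208.51    
Garden      | 953.186667
Electronics | 975.975   
Kitchen     | 1022.38   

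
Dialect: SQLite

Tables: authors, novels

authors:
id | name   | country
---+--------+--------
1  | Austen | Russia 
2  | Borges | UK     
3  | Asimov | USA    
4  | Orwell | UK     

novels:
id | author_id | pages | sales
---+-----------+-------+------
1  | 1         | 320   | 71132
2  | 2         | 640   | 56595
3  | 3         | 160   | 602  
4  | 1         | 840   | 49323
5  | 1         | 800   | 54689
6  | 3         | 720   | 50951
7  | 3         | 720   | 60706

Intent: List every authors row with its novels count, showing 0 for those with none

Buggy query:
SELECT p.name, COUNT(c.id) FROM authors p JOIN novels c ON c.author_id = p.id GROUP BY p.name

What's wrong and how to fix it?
Bug: An inner join excludes parents with zero children

Fix: Use LEFT JOIN so parents without children still appear (COUNT(c.id) gives 0)

Corrected query:
SELECT p.name, COUNT(c.id) FROM authors p LEFT JOIN novels c ON c.author_id = p.id GROUP BY p.name

Result:
name   | COUNT(c.id)
-------+------------
Asimov | 3          
Austen | 3          
Borges | 1          
Orwell | 0          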